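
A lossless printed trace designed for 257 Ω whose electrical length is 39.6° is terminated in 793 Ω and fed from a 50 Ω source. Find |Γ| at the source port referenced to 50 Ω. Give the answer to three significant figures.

|Γ| ≈ 0.823

tan(βl) = 0.827
Z_in = Z_0·(Z_L + jZ_0·tanβl)/(Z_0 + jZ_L·tanβl) = 178 − j241 Ω
Γ_s = (Z_in − Z_s)/(Z_in + Z_s) = (128 − j241)/(228 − j241), |Γ_s| = 0.823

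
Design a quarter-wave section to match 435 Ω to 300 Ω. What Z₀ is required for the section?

Z_qwt = √(Z_0·R_L) = √(300 × 435) = √130500

Z_qwt ≈ 361 Ω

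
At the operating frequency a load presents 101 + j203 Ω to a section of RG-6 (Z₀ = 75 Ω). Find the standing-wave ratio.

Γ = (Z_L − Z_0)/(Z_L + Z_0) = (26 + j203)/(176 + j203)
|Γ| = 205/269 = 0.762
VSWR = (1 + |Γ|)/(1 − |Γ|) = 1.76/0.238

VSWR ≈ 7.39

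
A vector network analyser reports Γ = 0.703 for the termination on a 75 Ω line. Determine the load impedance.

Z_L = Z_0·(1 + Γ)/(1 − Γ) = 75·(1.7)/(0.297)

Z_L ≈ 430 Ω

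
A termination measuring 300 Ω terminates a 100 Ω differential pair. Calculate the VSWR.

VSWR ≈ 3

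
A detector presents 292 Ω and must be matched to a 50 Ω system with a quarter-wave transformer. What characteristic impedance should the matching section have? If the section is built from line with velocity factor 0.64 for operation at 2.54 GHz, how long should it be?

Z_qwt = √(Z_0·R_L) = √(50 × 292) = √14600
λ = 0.64·c/f = 0.0756 m, so l = λ/4 = 0.0189 m

Z_qwt ≈ 121 Ω; length ≈ 1.89 cm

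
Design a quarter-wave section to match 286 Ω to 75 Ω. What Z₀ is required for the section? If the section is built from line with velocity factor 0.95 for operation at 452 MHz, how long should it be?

Z_qwt ≈ 146 Ω; length ≈ 15.8 cm

Z_qwt = √(Z_0·R_L) = √(75 × 286) = √21450
λ = 0.95·c/f = 0.631 m, so l = λ/4 = 0.158 m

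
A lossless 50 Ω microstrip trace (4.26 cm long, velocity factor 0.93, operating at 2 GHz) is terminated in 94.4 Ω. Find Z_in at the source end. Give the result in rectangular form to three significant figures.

λ = v/f = 0.93·c / 2 GHz = 0.14 m
βl = 2π·l/λ = 2π × 0.305 = 110°
tan(βl) = tan(110°) = -2.76
Z_in = Z_0·(Z_L + jZ_0·tanβl)/(Z_0 + jZ_L·tanβl)
     = 50·(94.4 − j138)/(50 − j260)

Z_in ≈ 28.9 + j12.6 Ω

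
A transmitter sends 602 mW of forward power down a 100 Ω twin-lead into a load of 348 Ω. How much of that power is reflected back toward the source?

Γ = (348 − 100)/(348 + 100) = 0.554
|Γ|² = 0.306
P_refl = |Γ|²·P_inc = 184 mW, P_del = (1 − |Γ|²)·P_inc = 418 mW

P_reflected ≈ 184 mW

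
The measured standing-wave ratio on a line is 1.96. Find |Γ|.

|Γ| ≈ 0.324

|Γ| = (S − 1)/(S + 1) = (1.96 − 1)/(1.96 + 1) = 0.96/2.96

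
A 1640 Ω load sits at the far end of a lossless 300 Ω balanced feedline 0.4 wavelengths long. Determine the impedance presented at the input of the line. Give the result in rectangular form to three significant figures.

βl = 2π × 0.4 = 144°
tan(βl) = tan(144°) = -0.727
Z_in = Z_0·(Z_L + jZ_0·tanβl)/(Z_0 + jZ_L·tanβl)
     = 300·(1640 − j218)/(300 − j1190)

Z_in ≈ 149 + j375 Ω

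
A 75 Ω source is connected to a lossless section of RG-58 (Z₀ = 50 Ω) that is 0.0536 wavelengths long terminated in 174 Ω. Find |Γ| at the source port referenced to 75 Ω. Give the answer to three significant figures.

|Γ| ≈ 0.455

βl = 2π × 0.0536 = 19.3°
tan(βl) = 0.35
Z_in = Z_0·(Z_L + jZ_0·tanβl)/(Z_0 + jZ_L·tanβl) = 78.6 − j78.3 Ω
Γ_s = (Z_in − Z_s)/(Z_in + Z_s) = (3.62 − j78.3)/(154 − j78.3), |Γ_s| = 0.455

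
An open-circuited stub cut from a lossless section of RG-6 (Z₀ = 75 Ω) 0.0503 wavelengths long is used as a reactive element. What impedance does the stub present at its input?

βl = 2π × 0.0503 = 18.1°
tan(βl) = 0.327
For an open-circuited stub, Z_in = −jZ_0·cot(βl) = −jZ_0/tan(βl)

Z_in ≈ −j229 Ω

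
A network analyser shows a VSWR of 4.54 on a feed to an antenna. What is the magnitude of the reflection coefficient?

|Γ| = (S − 1)/(S + 1) = (4.54 − 1)/(4.54 + 1) = 3.54/5.54

|Γ| ≈ 0.639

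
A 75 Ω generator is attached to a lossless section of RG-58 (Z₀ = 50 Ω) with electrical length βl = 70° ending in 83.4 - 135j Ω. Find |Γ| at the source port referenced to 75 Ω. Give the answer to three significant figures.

|Γ| ≈ 0.813

tan(βl) = 2.75
Z_in = Z_0·(Z_L + jZ_0·tanβl)/(Z_0 + jZ_L·tanβl) = 7.76 − j3.94 Ω
Γ_s = (Z_in − Z_s)/(Z_in + Z_s) = (-67.2 − j3.94)/(82.8 − j3.94), |Γ_s| = 0.813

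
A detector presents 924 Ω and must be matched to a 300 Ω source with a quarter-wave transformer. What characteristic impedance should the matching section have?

Z_qwt ≈ 526 Ω

Z_qwt = √(Z_0·R_L) = √(300 × 924) = √277200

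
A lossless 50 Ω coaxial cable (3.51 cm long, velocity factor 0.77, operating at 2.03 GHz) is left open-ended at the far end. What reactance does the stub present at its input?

X_in ≈ 19.2 Ω (inductive)

λ = v/f = 0.77·c / 2.03 GHz = 0.114 m
βl = 2π·l/λ = 2π × 0.308 = 111°
tan(βl) = -2.6
For an open-ended stub, Z_in = −jZ_0·cot(βl) = −jZ_0/tan(βl)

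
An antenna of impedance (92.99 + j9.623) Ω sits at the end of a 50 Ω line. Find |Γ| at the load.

Γ = (Z_L − Z_0)/(Z_L + Z_0) = (42.99 + j9.623)/(143 + j9.623)
|Γ| = 44.1/143

|Γ| ≈ 0.307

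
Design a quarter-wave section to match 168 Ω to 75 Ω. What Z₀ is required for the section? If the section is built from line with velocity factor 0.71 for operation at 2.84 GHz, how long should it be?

Z_qwt = √(Z_0·R_L) = √(75 × 168) = √12600
λ = 0.71·c/f = 0.075 m, so l = λ/4 = 0.0187 m

Z_qwt ≈ 112 Ω; length ≈ 1.88 cm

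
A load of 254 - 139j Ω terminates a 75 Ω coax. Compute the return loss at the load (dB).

Γ = (179 − j139)/(329 − j139), |Γ| = 0.635
RL = −20·log₁₀|Γ| = −20·log₁₀(0.635)

RL ≈ 3.95 dB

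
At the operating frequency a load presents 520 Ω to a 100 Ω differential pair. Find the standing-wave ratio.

VSWR ≈ 5.2

Γ = (520 − 100)/(520 + 100) = 0.677
VSWR = (1 + 0.677)/(1 − 0.677)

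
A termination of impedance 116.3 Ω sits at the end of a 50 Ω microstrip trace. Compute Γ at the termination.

Γ = (Z_L − Z_0)/(Z_L + Z_0) = (116.3 − 50)/(116.3 + 50) = 66.3/166.3

Γ = 0.399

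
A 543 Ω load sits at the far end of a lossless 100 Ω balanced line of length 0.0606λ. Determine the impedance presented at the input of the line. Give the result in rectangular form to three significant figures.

βl = 2π × 0.0606 = 21.8°
tan(βl) = tan(21.8°) = 0.4
Z_in = Z_0·(Z_L + jZ_0·tanβl)/(Z_0 + jZ_L·tanβl)
     = 100·(543 + j40)/(100 + j217)

Z_in ≈ 110 − j199 Ω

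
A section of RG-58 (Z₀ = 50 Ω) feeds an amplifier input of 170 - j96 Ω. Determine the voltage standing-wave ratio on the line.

Γ = (Z_L − Z_0)/(Z_L + Z_0) = (120 − j96)/(220 − j96)
|Γ| = 154/240 = 0.64
VSWR = (1 + |Γ|)/(1 − |Γ|) = 1.64/0.36

VSWR ≈ 4.56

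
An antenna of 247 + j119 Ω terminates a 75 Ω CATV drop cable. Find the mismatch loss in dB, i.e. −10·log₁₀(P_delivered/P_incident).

Γ = (172 + j119)/(322 + j119), |Γ| = 0.609
|Γ|² = 0.371, so P_del/P_inc = 1 − |Γ|² = 0.629
ML = −10·log₁₀(1 − |Γ|²)

mismatch loss ≈ 2.01 dB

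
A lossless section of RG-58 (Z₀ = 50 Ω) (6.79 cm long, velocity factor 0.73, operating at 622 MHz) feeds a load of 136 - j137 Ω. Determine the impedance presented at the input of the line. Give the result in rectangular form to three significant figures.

λ = v/f = 0.73·c / 622 MHz = 0.352 m
βl = 2π·l/λ = 2π × 0.193 = 69.4°
tan(βl) = tan(69.4°) = 2.66
Z_in = Z_0·(Z_L + jZ_0·tanβl)/(Z_0 + jZ_L·tanβl)
     = 50·(136 − j3.8)/(415 + j362)

Z_in ≈ 9.07 − j8.38 Ω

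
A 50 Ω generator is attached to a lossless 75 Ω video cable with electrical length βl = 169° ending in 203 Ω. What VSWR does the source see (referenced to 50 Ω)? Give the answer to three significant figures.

VSWR ≈ 3.98

tan(βl) = -0.194
Z_in = Z_0·(Z_L + jZ_0·tanβl)/(Z_0 + jZ_L·tanβl) = 165 + j72.2 Ω
Γ_s = (Z_in − Z_s)/(Z_in + Z_s) = (115 + j72.2)/(215 + j72.2), |Γ_s| = 0.599
VSWR = (1 + |Γ_s|)/(1 − |Γ_s|)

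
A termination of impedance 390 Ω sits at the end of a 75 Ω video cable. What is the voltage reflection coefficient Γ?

Γ = 0.677

Γ = (Z_L − Z_0)/(Z_L + Z_0) = (390 − 75)/(390 + 75) = 315/465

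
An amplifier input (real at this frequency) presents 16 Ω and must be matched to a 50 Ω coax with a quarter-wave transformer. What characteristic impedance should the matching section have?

Z_qwt ≈ 28.3 Ω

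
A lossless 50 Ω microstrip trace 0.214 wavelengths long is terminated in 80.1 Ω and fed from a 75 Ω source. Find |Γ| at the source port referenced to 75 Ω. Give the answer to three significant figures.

βl = 2π × 0.214 = 77°
tan(βl) = 4.35
Z_in = Z_0·(Z_L + jZ_0·tanβl)/(Z_0 + jZ_L·tanβl) = 32.2 − j6.88 Ω
Γ_s = (Z_in − Z_s)/(Z_in + Z_s) = (-42.8 − j6.88)/(107 − j6.88), |Γ_s| = 0.404

|Γ| ≈ 0.404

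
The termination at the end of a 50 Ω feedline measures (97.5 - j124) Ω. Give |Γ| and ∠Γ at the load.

Γ = (Z_L − Z_0)/(Z_L + Z_0) = (47.5 − j124)/(147.5 − j124)
|Γ| = 133/193 = 0.689

Γ ≈ 0.689 ∠ -29°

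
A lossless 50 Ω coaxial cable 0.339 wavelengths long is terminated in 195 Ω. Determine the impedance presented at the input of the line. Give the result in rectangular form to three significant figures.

βl = 2π × 0.339 = 122°
tan(βl) = tan(122°) = -1.6
Z_in = Z_0·(Z_L + jZ_0·tanβl)/(Z_0 + jZ_L·tanβl)
     = 50·(195 − j79.9)/(50 − j312)

Z_in ≈ 17.4 + j28.5 Ω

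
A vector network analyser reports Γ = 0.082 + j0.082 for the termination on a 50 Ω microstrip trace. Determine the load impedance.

Z_L = Z_0·(1 + Γ)/(1 − Γ) = 50·(1.08 + j0.082)/(0.918 − j0.082)

Z_L ≈ 58.1 + j9.65 Ω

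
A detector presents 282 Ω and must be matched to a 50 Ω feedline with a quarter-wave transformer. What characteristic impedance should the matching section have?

Z_qwt = √(Z_0·R_L) = √(50 × 282) = √14100

Z_qwt ≈ 119 Ω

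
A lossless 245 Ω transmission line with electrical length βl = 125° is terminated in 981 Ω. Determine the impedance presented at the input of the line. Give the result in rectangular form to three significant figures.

tan(βl) = tan(125°) = -1.43
Z_in = Z_0·(Z_L + jZ_0·tanβl)/(Z_0 + jZ_L·tanβl)
     = 245·(981 − j350)/(245 − j1400)

Z_in ≈ 88.5 + j156 Ω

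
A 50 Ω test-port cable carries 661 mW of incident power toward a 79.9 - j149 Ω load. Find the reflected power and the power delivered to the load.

P_reflected ≈ 391 mW; P_delivered ≈ 270 mW

|Γ| = |(29.9 − j149)/(129.9 − j149)| = 0.769
|Γ|² = 0.591
P_refl = |Γ|²·P_inc = 391 mW, P_del = (1 − |Γ|²)·P_inc = 270 mW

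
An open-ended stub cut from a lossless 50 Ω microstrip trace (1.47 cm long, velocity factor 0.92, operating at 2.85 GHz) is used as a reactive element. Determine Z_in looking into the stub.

λ = v/f = 0.92·c / 2.85 GHz = 0.0968 m
βl = 2π·l/λ = 2π × 0.152 = 54.6°
tan(βl) = 1.41
For an open-ended stub, Z_in = −jZ_0·cot(βl) = −jZ_0/tan(βl)

Z_in ≈ −j35.5 Ω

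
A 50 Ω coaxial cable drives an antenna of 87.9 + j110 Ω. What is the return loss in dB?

RL ≈ 3.61 dB

Γ = (37.9 + j110)/(137.9 + j110), |Γ| = 0.66
RL = −20·log₁₀|Γ| = −20·log₁₀(0.66)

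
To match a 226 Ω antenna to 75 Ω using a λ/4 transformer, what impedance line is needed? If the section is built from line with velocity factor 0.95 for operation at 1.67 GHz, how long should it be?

Z_qwt = √(Z_0·R_L) = √(75 × 226) = √16950
λ = 0.95·c/f = 0.171 m, so l = λ/4 = 0.0427 m

Z_qwt ≈ 130 Ω; length ≈ 4.27 cm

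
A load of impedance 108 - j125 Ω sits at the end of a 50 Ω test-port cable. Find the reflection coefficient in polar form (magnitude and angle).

Γ ≈ 0.684 ∠ -26.8°

Γ = (Z_L − Z_0)/(Z_L + Z_0) = (58 − j125)/(158 − j125)
|Γ| = 138/201 = 0.684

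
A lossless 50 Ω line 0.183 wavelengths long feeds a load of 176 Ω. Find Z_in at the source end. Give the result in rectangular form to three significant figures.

Z_in ≈ 16.8 − j20.3 Ω

βl = 2π × 0.183 = 65.9°
tan(βl) = tan(65.9°) = 2.23
Z_in = Z_0·(Z_L + jZ_0·tanβl)/(Z_0 + jZ_L·tanβl)
     = 50·(176 + j112)/(50 + j393)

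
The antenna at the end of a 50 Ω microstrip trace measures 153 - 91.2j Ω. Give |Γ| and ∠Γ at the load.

Γ ≈ 0.618 ∠ -17.3°

Γ = (Z_L − Z_0)/(Z_L + Z_0) = (103 − j91.2)/(203 − j91.2)
|Γ| = 138/223 = 0.618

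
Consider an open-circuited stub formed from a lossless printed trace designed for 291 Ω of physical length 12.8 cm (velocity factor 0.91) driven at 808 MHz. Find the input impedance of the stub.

λ = v/f = 0.91·c / 808 MHz = 0.338 m
βl = 2π·l/λ = 2π × 0.379 = 136°
tan(βl) = -0.953
For an open-circuited stub, Z_in = −jZ_0·cot(βl) = −jZ_0/tan(βl)

Z_in ≈ +j305 Ω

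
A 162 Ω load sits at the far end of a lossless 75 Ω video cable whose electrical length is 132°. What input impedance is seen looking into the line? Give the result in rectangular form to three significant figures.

Z_in ≈ 53.6 + j45.2 Ω

tan(βl) = tan(132°) = -1.11
Z_in = Z_0·(Z_L + jZ_0·tanβl)/(Z_0 + jZ_L·tanβl)
     = 75·(162 − j83.3)/(75 − j180)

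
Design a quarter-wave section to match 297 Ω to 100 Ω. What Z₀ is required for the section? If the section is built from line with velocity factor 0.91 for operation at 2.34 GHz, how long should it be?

Z_qwt = √(Z_0·R_L) = √(100 × 297) = √29700
λ = 0.91·c/f = 0.117 m, so l = λ/4 = 0.0292 m

Z_qwt ≈ 172 Ω; length ≈ 2.92 cm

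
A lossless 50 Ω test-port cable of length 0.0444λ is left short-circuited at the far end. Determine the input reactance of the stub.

X_in ≈ 14.3 Ω (inductive)

βl = 2π × 0.0444 = 16°
tan(βl) = 0.286
For a short-circuited stub, Z_in = jZ_0·tan(βl)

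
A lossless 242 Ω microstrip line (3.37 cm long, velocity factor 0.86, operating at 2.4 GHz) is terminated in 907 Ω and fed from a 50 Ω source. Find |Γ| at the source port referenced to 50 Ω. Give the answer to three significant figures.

λ = v/f = 0.86·c / 2.4 GHz = 0.107 m
βl = 2π·l/λ = 2π × 0.313 = 113°
tan(βl) = -2.37
Z_in = Z_0·(Z_L + jZ_0·tanβl)/(Z_0 + jZ_L·tanβl) = 75.1 + j93.6 Ω
Γ_s = (Z_in − Z_s)/(Z_in + Z_s) = (25.1 + j93.6)/(125 + j93.6), |Γ_s| = 0.62

|Γ| ≈ 0.62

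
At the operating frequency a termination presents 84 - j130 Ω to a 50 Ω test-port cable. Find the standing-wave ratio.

VSWR ≈ 6.14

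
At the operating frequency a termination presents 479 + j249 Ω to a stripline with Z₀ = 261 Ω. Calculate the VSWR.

Γ = (Z_L − Z_0)/(Z_L + Z_0) = (218 + j249)/(740 + j249)
|Γ| = 331/781 = 0.424
VSWR = (1 + |Γ|)/(1 − |Γ|) = 1.42/0.576

VSWR ≈ 2.47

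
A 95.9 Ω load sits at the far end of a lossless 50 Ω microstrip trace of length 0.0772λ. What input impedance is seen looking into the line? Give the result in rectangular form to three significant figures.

Z_in ≈ 60.6 − j34.9 Ω

βl = 2π × 0.0772 = 27.8°
tan(βl) = tan(27.8°) = 0.527
Z_in = Z_0·(Z_L + jZ_0·tanβl)/(Z_0 + jZ_L·tanβl)
     = 50·(95.9 + j26.4)/(50 + j50.5)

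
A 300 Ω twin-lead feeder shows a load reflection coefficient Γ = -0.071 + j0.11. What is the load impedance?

Z_L = Z_0·(1 + Γ)/(1 − Γ) = 300·(0.929 + j0.11)/(1.07 − j0.11)

Z_L ≈ 254 + j56.9 Ω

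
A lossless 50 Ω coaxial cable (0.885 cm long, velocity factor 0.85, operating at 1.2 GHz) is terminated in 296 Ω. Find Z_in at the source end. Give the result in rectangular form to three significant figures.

Z_in ≈ 90.3 − j130 Ω

λ = v/f = 0.85·c / 1.2 GHz = 0.212 m
βl = 2π·l/λ = 2π × 0.0416 = 15°
tan(βl) = tan(15°) = 0.268
Z_in = Z_0·(Z_L + jZ_0·tanβl)/(Z_0 + jZ_L·tanβl)
     = 50·(296 + j13.4)/(50 + j79.3)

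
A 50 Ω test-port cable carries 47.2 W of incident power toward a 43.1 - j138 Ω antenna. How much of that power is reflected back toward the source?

|Γ| = |(-6.9 − j138)/(93.1 − j138)| = 0.83
|Γ|² = 0.689
P_refl = |Γ|²·P_inc = 32.5 W, P_del = (1 − |Γ|²)·P_inc = 14.7 W

P_reflected ≈ 32.5 W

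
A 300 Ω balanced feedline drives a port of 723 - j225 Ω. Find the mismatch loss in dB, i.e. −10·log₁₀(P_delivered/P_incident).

Γ = (423 − j225)/(1023 − j225), |Γ| = 0.457
|Γ|² = 0.209, so P_del/P_inc = 1 − |Γ|² = 0.791
ML = −10·log₁₀(1 − |Γ|²)

mismatch loss ≈ 1.02 dB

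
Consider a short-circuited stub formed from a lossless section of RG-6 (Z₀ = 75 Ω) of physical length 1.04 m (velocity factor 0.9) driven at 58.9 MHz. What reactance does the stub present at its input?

λ = v/f = 0.9·c / 58.9 MHz = 4.58 m
βl = 2π·l/λ = 2π × 0.227 = 81.7°
tan(βl) = 6.83
For a short-circuited stub, Z_in = jZ_0·tan(βl)

X_in ≈ 513 Ω (inductive)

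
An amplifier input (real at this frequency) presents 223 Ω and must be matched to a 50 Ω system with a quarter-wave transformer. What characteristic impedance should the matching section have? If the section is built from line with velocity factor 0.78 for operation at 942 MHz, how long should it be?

Z_qwt ≈ 106 Ω; length ≈ 6.21 cm

Z_qwt = √(Z_0·R_L) = √(50 × 223) = √11150
λ = 0.78·c/f = 0.248 m, so l = λ/4 = 0.0621 m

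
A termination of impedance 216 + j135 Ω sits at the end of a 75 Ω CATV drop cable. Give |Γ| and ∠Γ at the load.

Γ ≈ 0.609 ∠ 18.9°

Γ = (Z_L − Z_0)/(Z_L + Z_0) = (141 + j135)/(291 + j135)
|Γ| = 195/321 = 0.609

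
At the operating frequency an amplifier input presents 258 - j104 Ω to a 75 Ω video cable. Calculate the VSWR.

Γ = (Z_L − Z_0)/(Z_L + Z_0) = (183 − j104)/(333 − j104)
|Γ| = 210/349 = 0.603
VSWR = (1 + |Γ|)/(1 − |Γ|) = 1.6/0.397

VSWR ≈ 4.04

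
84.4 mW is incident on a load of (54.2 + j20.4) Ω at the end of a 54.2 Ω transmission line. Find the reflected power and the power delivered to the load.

P_reflected ≈ 2.89 mW; P_delivered ≈ 81.5 mW

|Γ| = |(0 + j20.4)/(108.4 + j20.4)| = 0.185
|Γ|² = 0.0342
P_refl = |Γ|²·P_inc = 2.89 mW, P_del = (1 − |Γ|²)·P_inc = 81.5 mW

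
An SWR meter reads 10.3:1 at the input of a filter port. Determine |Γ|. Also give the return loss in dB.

|Γ| ≈ 0.823; return loss ≈ 1.69 dB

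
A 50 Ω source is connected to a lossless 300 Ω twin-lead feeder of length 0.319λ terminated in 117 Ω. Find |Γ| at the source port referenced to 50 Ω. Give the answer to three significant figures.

βl = 2π × 0.319 = 115°
tan(βl) = -2.16
Z_in = Z_0·(Z_L + jZ_0·tanβl)/(Z_0 + jZ_L·tanβl) = 388 − j321 Ω
Γ_s = (Z_in − Z_s)/(Z_in + Z_s) = (338 − j321)/(438 − j321), |Γ_s| = 0.859

|Γ| ≈ 0.859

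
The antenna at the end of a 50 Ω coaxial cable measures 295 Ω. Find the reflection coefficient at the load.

Γ = (Z_L − Z_0)/(Z_L + Z_0) = (295 − 50)/(295 + 50) = 245/345

Γ = 0.71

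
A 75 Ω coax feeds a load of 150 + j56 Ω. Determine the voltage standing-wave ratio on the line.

VSWR ≈ 2.35

Γ = (Z_L − Z_0)/(Z_L + Z_0) = (75 + j56)/(225 + j56)
|Γ| = 93.6/232 = 0.404
VSWR = (1 + |Γ|)/(1 − |Γ|) = 1.4/0.596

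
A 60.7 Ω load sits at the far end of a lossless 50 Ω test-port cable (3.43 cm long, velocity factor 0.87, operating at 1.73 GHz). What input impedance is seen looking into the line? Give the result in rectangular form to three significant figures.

λ = v/f = 0.87·c / 1.73 GHz = 0.151 m
βl = 2π·l/λ = 2π × 0.227 = 81.8°
tan(βl) = tan(81.8°) = 6.98
Z_in = Z_0·(Z_L + jZ_0·tanβl)/(Z_0 + jZ_L·tanβl)
     = 50·(60.7 + j349)/(50 + j424)

Z_in ≈ 41.5 − j2.27 Ω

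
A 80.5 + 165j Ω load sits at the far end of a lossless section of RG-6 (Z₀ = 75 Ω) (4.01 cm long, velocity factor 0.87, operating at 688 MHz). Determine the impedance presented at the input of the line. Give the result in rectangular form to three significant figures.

λ = v/f = 0.87·c / 688 MHz = 0.379 m
βl = 2π·l/λ = 2π × 0.106 = 38.1°
tan(βl) = tan(38.1°) = 0.783
Z_in = Z_0·(Z_L + jZ_0·tanβl)/(Z_0 + jZ_L·tanβl)
     = 75·(80.5 + j224)/(-54.2 + j63)

Z_in ≈ 106 − j187 Ω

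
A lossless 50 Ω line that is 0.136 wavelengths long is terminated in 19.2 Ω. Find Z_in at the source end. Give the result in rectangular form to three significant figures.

βl = 2π × 0.136 = 49°
tan(βl) = tan(49°) = 1.15
Z_in = Z_0·(Z_L + jZ_0·tanβl)/(Z_0 + jZ_L·tanβl)
     = 50·(19.2 + j57.4)/(50 + j22.1)

Z_in ≈ 37.3 + j41 Ω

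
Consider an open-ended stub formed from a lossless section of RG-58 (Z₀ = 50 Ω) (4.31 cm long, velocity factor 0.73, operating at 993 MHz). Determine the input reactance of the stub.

λ = v/f = 0.73·c / 993 MHz = 0.221 m
βl = 2π·l/λ = 2π × 0.195 = 70.4°
tan(βl) = 2.8
For an open-ended stub, Z_in = −jZ_0·cot(βl) = −jZ_0/tan(βl)

X_in ≈ -17.9 Ω (capacitive)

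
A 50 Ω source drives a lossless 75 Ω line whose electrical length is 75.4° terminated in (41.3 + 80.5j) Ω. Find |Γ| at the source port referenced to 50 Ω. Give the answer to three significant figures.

|Γ| ≈ 0.674

tan(βl) = 3.84
Z_in = Z_0·(Z_L + jZ_0·tanβl)/(Z_0 + jZ_L·tanβl) = 45.8 − j87.1 Ω
Γ_s = (Z_in − Z_s)/(Z_in + Z_s) = (-4.25 − j87.1)/(95.8 − j87.1), |Γ_s| = 0.674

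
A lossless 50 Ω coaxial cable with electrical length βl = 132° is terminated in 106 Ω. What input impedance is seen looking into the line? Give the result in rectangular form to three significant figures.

tan(βl) = tan(132°) = -1.11
Z_in = Z_0·(Z_L + jZ_0·tanβl)/(Z_0 + jZ_L·tanβl)
     = 50·(106 − j55.5)/(50 − j118)

Z_in ≈ 36.2 + j29.7 Ω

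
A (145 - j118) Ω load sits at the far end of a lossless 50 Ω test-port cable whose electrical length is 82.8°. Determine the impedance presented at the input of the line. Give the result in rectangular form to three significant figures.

tan(βl) = tan(82.8°) = 7.92
Z_in = Z_0·(Z_L + jZ_0·tanβl)/(Z_0 + jZ_L·tanβl)
     = 50·(145 + j278)/(984 + j1150)

Z_in ≈ 10.1 + j2.34 Ω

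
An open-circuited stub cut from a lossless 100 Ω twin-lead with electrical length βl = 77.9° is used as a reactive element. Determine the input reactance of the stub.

X_in ≈ -21.4 Ω (capacitive)

tan(βl) = 4.66
For an open-circuited stub, Z_in = −jZ_0·cot(βl) = −jZ_0/tan(βl)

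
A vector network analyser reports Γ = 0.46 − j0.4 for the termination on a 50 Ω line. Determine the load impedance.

Z_L ≈ 69.6 − j88.6 Ω

Z_L = Z_0·(1 + Γ)/(1 − Γ) = 50·(1.46 − j0.4)/(0.54 + j0.4)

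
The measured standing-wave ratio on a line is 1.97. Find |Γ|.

|Γ| = (S − 1)/(S + 1) = (1.97 − 1)/(1.97 + 1) = 0.97/2.97

|Γ| ≈ 0.327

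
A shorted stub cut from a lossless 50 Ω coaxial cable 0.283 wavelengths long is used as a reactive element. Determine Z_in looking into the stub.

Z_in ≈ −j238 Ω

βl = 2π × 0.283 = 102°
tan(βl) = -4.75
For a shorted stub, Z_in = jZ_0·tan(βl)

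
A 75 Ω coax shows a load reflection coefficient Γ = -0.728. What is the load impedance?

Z_L = Z_0·(1 + Γ)/(1 − Γ) = 75·(0.272)/(1.73)

Z_L ≈ 11.8 Ω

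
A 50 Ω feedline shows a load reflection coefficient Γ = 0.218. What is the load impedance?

Z_L = Z_0·(1 + Γ)/(1 − Γ) = 50·(1.22)/(0.782)

Z_L ≈ 77.9 Ω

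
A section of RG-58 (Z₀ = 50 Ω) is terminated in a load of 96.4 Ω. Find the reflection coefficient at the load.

Γ = 0.317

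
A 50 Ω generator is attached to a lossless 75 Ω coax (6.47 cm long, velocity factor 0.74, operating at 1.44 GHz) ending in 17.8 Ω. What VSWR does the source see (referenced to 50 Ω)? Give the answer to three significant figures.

VSWR ≈ 3.67

λ = v/f = 0.74·c / 1.44 GHz = 0.154 m
βl = 2π·l/λ = 2π × 0.42 = 151°
tan(βl) = -0.552
Z_in = Z_0·(Z_L + jZ_0·tanβl)/(Z_0 + jZ_L·tanβl) = 22.8 − j38.4 Ω
Γ_s = (Z_in − Z_s)/(Z_in + Z_s) = (-27.2 − j38.4)/(72.8 − j38.4), |Γ_s| = 0.571
VSWR = (1 + |Γ_s|)/(1 − |Γ_s|)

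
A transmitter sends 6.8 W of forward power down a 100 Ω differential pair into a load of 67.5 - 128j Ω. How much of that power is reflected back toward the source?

P_reflected ≈ 2.67 W

|Γ| = |(-32.5 − j128)/(167.5 − j128)| = 0.626
|Γ|² = 0.392
P_refl = |Γ|²·P_inc = 2.67 W, P_del = (1 − |Γ|²)·P_inc = 4.13 W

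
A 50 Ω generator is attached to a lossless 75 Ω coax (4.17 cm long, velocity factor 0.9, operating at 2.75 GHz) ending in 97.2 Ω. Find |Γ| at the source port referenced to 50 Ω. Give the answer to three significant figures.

|Γ| ≈ 0.29

λ = v/f = 0.9·c / 2.75 GHz = 0.0982 m
βl = 2π·l/λ = 2π × 0.425 = 153°
tan(βl) = -0.512
Z_in = Z_0·(Z_L + jZ_0·tanβl)/(Z_0 + jZ_L·tanβl) = 85.2 + j18.1 Ω
Γ_s = (Z_in − Z_s)/(Z_in + Z_s) = (35.2 + j18.1)/(135 + j18.1), |Γ_s| = 0.29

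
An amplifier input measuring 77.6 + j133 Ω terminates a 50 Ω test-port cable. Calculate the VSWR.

VSWR ≈ 6.6

Γ = (Z_L − Z_0)/(Z_L + Z_0) = (27.6 + j133)/(127.6 + j133)
|Γ| = 136/184 = 0.737
VSWR = (1 + |Γ|)/(1 − |Γ|) = 1.74/0.263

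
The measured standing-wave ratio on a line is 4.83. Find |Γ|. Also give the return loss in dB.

|Γ| ≈ 0.657; return loss ≈ 3.65 dB

|Γ| = (S − 1)/(S + 1) = (4.83 − 1)/(4.83 + 1) = 3.83/5.83
RL = −20·log₁₀|Γ| = −20·log₁₀(0.657)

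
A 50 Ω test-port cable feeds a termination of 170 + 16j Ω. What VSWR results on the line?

Γ = (Z_L − Z_0)/(Z_L + Z_0) = (120 + j16)/(220 + j16)
|Γ| = 121/221 = 0.549
VSWR = (1 + |Γ|)/(1 − |Γ|) = 1.55/0.451

VSWR ≈ 3.43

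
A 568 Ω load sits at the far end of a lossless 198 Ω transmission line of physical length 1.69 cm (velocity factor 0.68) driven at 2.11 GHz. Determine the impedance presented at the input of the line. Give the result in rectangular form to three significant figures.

λ = v/f = 0.68·c / 2.11 GHz = 0.0967 m
βl = 2π·l/λ = 2π × 0.175 = 62.9°
tan(βl) = tan(62.9°) = 1.96
Z_in = Z_0·(Z_L + jZ_0·tanβl)/(Z_0 + jZ_L·tanβl)
     = 198·(568 + j387)/(198 + j1110)

Z_in ≈ 84.4 − j86.2 Ω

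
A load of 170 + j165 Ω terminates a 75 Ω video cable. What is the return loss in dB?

Γ = (95 + j165)/(245 + j165), |Γ| = 0.645
RL = −20·log₁₀|Γ| = −20·log₁₀(0.645)

RL ≈ 3.81 dB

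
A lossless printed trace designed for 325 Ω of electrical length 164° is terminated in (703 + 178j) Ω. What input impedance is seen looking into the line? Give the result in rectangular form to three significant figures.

tan(βl) = tan(164°) = -0.287
Z_in = Z_0·(Z_L + jZ_0·tanβl)/(Z_0 + jZ_L·tanβl)
     = 325·(703 + j84.8)/(376 − j202)

Z_in ≈ 441 + j310 Ω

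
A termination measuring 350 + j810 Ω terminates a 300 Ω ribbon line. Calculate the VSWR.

VSWR ≈ 8.15

Γ = (Z_L − Z_0)/(Z_L + Z_0) = (50 + j810)/(650 + j810)
|Γ| = 812/1040 = 0.781
VSWR = (1 + |Γ|)/(1 − |Γ|) = 1.78/0.219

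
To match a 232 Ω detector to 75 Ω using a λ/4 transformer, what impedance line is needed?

Z_qwt ≈ 132 Ω

Z_qwt = √(Z_0·R_L) = √(75 × 232) = √17400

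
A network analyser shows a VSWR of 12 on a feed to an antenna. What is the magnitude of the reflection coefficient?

|Γ| ≈ 0.846

|Γ| = (S − 1)/(S + 1) = (12 − 1)/(12 + 1) = 11/13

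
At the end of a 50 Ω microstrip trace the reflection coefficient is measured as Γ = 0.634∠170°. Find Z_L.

Z_L = Z_0·(1 + Γ)/(1 − Γ) = 50·(0.376 + j0.11)/(1.62 − j0.11)

Z_L ≈ 11.3 + j4.15 Ω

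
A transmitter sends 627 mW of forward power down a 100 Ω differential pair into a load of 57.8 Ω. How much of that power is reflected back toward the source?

P_reflected ≈ 44.8 mW

Γ = (57.8 − 100)/(57.8 + 100) = -0.267
|Γ|² = 0.0715
P_refl = |Γ|²·P_inc = 44.8 mW, P_del = (1 − |Γ|²)·P_inc = 582 mW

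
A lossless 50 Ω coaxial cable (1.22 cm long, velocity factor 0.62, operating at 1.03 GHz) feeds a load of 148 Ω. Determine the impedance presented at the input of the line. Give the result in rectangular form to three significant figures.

Z_in ≈ 63.9 − j62.9 Ω

λ = v/f = 0.62·c / 1.03 GHz = 0.181 m
βl = 2π·l/λ = 2π × 0.0676 = 24.3°
tan(βl) = tan(24.3°) = 0.452
Z_in = Z_0·(Z_L + jZ_0·tanβl)/(Z_0 + jZ_L·tanβl)
     = 50·(148 + j22.6)/(50 + j66.9)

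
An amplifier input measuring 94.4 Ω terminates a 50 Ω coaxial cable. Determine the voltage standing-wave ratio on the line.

Γ = (94.4 − 50)/(94.4 + 50) = 0.307
VSWR = (1 + 0.307)/(1 − 0.307)

VSWR ≈ 1.89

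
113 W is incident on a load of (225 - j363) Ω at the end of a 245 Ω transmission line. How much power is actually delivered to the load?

P_delivered ≈ 70.7 W

|Γ| = |(-20 − j363)/(470 − j363)| = 0.612
|Γ|² = 0.375
P_refl = |Γ|²·P_inc = 42.3 W, P_del = (1 − |Γ|²)·P_inc = 70.7 W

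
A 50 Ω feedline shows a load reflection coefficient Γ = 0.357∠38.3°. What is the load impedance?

Z_L ≈ 76.9 + j39 Ω

Z_L = Z_0·(1 + Γ)/(1 − Γ) = 50·(1.28 + j0.221)/(0.72 − j0.221)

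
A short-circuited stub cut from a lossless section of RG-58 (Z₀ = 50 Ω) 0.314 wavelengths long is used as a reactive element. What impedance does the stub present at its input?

βl = 2π × 0.314 = 113°
tan(βl) = -2.35
For a short-circuited stub, Z_in = jZ_0·tan(βl)

Z_in ≈ −j118 Ω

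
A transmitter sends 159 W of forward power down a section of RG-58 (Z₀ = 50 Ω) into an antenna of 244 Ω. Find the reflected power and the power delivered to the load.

Γ = (244 − 50)/(244 + 50) = 0.66
|Γ|² = 0.435
P_refl = |Γ|²·P_inc = 69.2 W, P_del = (1 − |Γ|²)·P_inc = 89.8 W

P_reflected ≈ 69.2 W; P_delivered ≈ 89.8 W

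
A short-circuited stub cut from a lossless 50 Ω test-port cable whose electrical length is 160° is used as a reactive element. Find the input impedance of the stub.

tan(βl) = -0.364
For a short-circuited stub, Z_in = jZ_0·tan(βl)

Z_in ≈ −j18.2 Ω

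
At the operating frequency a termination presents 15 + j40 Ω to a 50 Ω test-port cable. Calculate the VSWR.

VSWR ≈ 5.59

Γ = (Z_L − Z_0)/(Z_L + Z_0) = (-35 + j40)/(65 + j40)
|Γ| = 53.2/76.3 = 0.696
VSWR = (1 + |Γ|)/(1 − |Γ|) = 1.7/0.304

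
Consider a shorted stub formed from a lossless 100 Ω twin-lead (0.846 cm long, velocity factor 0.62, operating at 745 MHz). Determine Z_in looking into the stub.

λ = v/f = 0.62·c / 745 MHz = 0.25 m
βl = 2π·l/λ = 2π × 0.0339 = 12.2°
tan(βl) = 0.216
For a shorted stub, Z_in = jZ_0·tan(βl)

Z_in ≈ +j21.6 Ω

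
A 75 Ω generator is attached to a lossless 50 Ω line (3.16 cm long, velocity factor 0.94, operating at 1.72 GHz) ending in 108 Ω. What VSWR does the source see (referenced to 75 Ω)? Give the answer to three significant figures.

VSWR ≈ 3.04

λ = v/f = 0.94·c / 1.72 GHz = 0.164 m
βl = 2π·l/λ = 2π × 0.193 = 69.4°
tan(βl) = 2.66
Z_in = Z_0·(Z_L + jZ_0·tanβl)/(Z_0 + jZ_L·tanβl) = 25.6 − j14.3 Ω
Γ_s = (Z_in − Z_s)/(Z_in + Z_s) = (-49.4 − j14.3)/(101 − j14.3), |Γ_s| = 0.506
VSWR = (1 + |Γ_s|)/(1 − |Γ_s|)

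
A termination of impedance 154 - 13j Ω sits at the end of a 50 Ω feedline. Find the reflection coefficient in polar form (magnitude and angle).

Γ ≈ 0.513 ∠ -3.48°

Γ = (Z_L − Z_0)/(Z_L + Z_0) = (104 − j13)/(204 − j13)
|Γ| = 105/204 = 0.513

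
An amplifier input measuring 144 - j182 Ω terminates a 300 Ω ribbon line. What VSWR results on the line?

VSWR ≈ 3

Γ = (Z_L − Z_0)/(Z_L + Z_0) = (-156 − j182)/(444 − j182)
|Γ| = 240/480 = 0.5
VSWR = (1 + |Γ|)/(1 − |Γ|) = 1.5/0.5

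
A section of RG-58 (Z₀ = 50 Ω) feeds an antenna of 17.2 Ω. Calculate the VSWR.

VSWR ≈ 2.91

For a purely resistive load, VSWR = R_L/Z_0 or Z_0/R_L (whichever > 1) = 50/17.2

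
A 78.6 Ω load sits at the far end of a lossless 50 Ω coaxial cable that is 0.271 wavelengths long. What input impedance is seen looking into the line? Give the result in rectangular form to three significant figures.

Z_in ≈ 32.1 + j3.92 Ω

βl = 2π × 0.271 = 97.6°
tan(βl) = tan(97.6°) = -7.53
Z_in = Z_0·(Z_L + jZ_0·tanβl)/(Z_0 + jZ_L·tanβl)
     = 50·(78.6 − j377)/(50 − j592)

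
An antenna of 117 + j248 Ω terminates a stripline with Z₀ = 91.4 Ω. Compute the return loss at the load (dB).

RL ≈ 2.27 dB

Γ = (25.6 + j248)/(208.4 + j248), |Γ| = 0.77
RL = −20·log₁₀|Γ| = −20·log₁₀(0.77)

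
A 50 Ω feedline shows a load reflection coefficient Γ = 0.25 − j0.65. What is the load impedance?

Z_L ≈ 26.1 − j66 Ω

Z_L = Z_0·(1 + Γ)/(1 − Γ) = 50·(1.25 − j0.65)/(0.75 + j0.65)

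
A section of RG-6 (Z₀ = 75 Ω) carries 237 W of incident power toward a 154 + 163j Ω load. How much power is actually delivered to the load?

|Γ| = |(79 + j163)/(229 + j163)| = 0.644
|Γ|² = 0.415
P_refl = |Γ|²·P_inc = 98.4 W, P_del = (1 − |Γ|²)·P_inc = 139 W

P_delivered ≈ 139 W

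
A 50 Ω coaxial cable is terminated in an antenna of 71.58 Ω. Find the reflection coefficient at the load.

Γ = (Z_L − Z_0)/(Z_L + Z_0) = (71.58 − 50)/(71.58 + 50) = 21.58/121.6

Γ = 0.177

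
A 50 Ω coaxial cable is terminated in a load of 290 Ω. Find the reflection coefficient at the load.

Γ = 0.706

Γ = (Z_L − Z_0)/(Z_L + Z_0) = (290 − 50)/(290 + 50) = 240/340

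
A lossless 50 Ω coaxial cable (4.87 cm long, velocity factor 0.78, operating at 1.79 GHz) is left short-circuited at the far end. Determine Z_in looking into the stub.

λ = v/f = 0.78·c / 1.79 GHz = 0.131 m
βl = 2π·l/λ = 2π × 0.373 = 134°
tan(βl) = -1.03
For a short-circuited stub, Z_in = jZ_0·tan(βl)

Z_in ≈ −j51.6 Ω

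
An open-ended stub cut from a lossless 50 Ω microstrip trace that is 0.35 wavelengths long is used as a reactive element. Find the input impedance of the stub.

Z_in ≈ +j36.3 Ω

βl = 2π × 0.35 = 126°
tan(βl) = -1.38
For an open-ended stub, Z_in = −jZ_0·cot(βl) = −jZ_0/tan(βl)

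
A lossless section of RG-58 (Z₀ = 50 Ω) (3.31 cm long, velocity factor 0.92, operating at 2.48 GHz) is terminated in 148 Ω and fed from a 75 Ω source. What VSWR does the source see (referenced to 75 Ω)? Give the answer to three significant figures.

VSWR ≈ 4.24

λ = v/f = 0.92·c / 2.48 GHz = 0.111 m
βl = 2π·l/λ = 2π × 0.297 = 107°
tan(βl) = -3.26
Z_in = Z_0·(Z_L + jZ_0·tanβl)/(Z_0 + jZ_L·tanβl) = 18.3 + j13.5 Ω
Γ_s = (Z_in − Z_s)/(Z_in + Z_s) = (-56.7 + j13.5)/(93.3 + j13.5), |Γ_s| = 0.618
VSWR = (1 + |Γ_s|)/(1 − |Γ_s|)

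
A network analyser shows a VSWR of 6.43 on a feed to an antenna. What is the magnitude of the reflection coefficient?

|Γ| ≈ 0.731

|Γ| = (S − 1)/(S + 1) = (6.43 − 1)/(6.43 + 1) = 5.43/7.43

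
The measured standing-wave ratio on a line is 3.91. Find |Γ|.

|Γ| = (S − 1)/(S + 1) = (3.91 − 1)/(3.91 + 1) = 2.91/4.91

|Γ| ≈ 0.593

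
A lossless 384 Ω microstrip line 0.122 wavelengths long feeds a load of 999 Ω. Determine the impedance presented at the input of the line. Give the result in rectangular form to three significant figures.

Z_in ≈ 265 − j293 Ω

βl = 2π × 0.122 = 43.9°
tan(βl) = tan(43.9°) = 0.963
Z_in = Z_0·(Z_L + jZ_0·tanβl)/(Z_0 + jZ_L·tanβl)
     = 384·(999 + j370)/(384 + j962)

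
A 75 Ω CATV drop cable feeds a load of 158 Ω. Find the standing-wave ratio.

VSWR ≈ 2.11

Γ = (158 − 75)/(158 + 75) = 0.356
VSWR = (1 + 0.356)/(1 − 0.356)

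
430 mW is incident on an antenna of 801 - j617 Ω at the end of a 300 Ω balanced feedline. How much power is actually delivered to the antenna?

|Γ| = |(501 − j617)/(1101 − j617)| = 0.63
|Γ|² = 0.397
P_refl = |Γ|²·P_inc = 171 mW, P_del = (1 − |Γ|²)·P_inc = 259 mW

P_delivered ≈ 259 mW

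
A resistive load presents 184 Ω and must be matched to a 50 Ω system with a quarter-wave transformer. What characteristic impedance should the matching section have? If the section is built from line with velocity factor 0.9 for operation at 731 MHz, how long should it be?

Z_qwt = √(Z_0·R_L) = √(50 × 184) = √9200
λ = 0.9·c/f = 0.369 m, so l = λ/4 = 0.0923 m

Z_qwt ≈ 95.9 Ω; length ≈ 9.23 cm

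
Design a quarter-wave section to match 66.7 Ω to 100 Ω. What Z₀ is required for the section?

Z_qwt = √(Z_0·R_L) = √(100 × 66.7) = √6670

Z_qwt ≈ 81.7 Ω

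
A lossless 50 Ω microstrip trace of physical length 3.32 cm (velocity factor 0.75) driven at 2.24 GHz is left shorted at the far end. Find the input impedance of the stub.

λ = v/f = 0.75·c / 2.24 GHz = 0.1 m
βl = 2π·l/λ = 2π × 0.331 = 119°
tan(βl) = -1.8
For a shorted stub, Z_in = jZ_0·tan(βl)

Z_in ≈ −j90.2 Ω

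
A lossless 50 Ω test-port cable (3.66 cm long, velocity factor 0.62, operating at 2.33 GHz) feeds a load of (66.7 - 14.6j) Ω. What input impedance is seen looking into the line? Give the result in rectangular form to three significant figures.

λ = v/f = 0.62·c / 2.33 GHz = 0.0798 m
βl = 2π·l/λ = 2π × 0.458 = 165°
tan(βl) = tan(165°) = -0.267
Z_in = Z_0·(Z_L + jZ_0·tanβl)/(Z_0 + jZ_L·tanβl)
     = 50·(66.7 − j27.9)/(46.1 − j17.8)

Z_in ≈ 73.1 − j2.06 Ω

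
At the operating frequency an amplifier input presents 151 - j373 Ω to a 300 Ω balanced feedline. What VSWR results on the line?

VSWR ≈ 5.38

Γ = (Z_L − Z_0)/(Z_L + Z_0) = (-149 − j373)/(451 − j373)
|Γ| = 402/585 = 0.686
VSWR = (1 + |Γ|)/(1 − |Γ|) = 1.69/0.314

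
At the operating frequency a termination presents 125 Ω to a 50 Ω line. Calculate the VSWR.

VSWR ≈ 2.5

For a purely resistive load, VSWR = R_L/Z_0 or Z_0/R_L (whichever > 1) = 125/50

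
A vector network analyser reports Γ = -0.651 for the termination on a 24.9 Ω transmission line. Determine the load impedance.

Z_L ≈ 5.26 Ω

Z_L = Z_0·(1 + Γ)/(1 − Γ) = 24.9·(0.349)/(1.65)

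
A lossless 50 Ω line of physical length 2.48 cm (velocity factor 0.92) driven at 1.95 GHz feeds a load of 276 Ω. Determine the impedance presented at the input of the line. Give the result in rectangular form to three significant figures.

λ = v/f = 0.92·c / 1.95 GHz = 0.142 m
βl = 2π·l/λ = 2π × 0.175 = 63.1°
tan(βl) = tan(63.1°) = 1.97
Z_in = Z_0·(Z_L + jZ_0·tanβl)/(Z_0 + jZ_L·tanβl)
     = 50·(276 + j98.5)/(50 + j544)

Z_in ≈ 11.3 − j24.4 Ω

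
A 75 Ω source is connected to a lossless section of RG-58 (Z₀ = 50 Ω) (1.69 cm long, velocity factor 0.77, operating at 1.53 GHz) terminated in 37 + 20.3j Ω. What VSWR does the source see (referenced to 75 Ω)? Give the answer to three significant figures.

λ = v/f = 0.77·c / 1.53 GHz = 0.151 m
βl = 2π·l/λ = 2π × 0.112 = 40.3°
tan(βl) = 0.848
Z_in = Z_0·(Z_L + jZ_0·tanβl)/(Z_0 + jZ_L·tanβl) = 77.2 + j21.7 Ω
Γ_s = (Z_in − Z_s)/(Z_in + Z_s) = (2.22 + j21.7)/(152 + j21.7), |Γ_s| = 0.142
VSWR = (1 + |Γ_s|)/(1 − |Γ_s|)

VSWR ≈ 1.33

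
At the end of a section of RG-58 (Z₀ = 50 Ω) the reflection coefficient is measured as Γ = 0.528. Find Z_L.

Z_L = Z_0·(1 + Γ)/(1 − Γ) = 50·(1.53)/(0.472)

Z_L ≈ 162 Ω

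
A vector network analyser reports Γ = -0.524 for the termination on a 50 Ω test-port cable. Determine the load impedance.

Z_L ≈ 15.6 Ω

Z_L = Z_0·(1 + Γ)/(1 − Γ) = 50·(0.476)/(1.52)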